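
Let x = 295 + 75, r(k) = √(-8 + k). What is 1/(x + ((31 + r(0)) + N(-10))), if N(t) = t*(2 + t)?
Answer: 481/231369 - 2*I*√2/231369 ≈ 0.0020789 - 1.2225e-5*I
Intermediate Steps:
x = 370
1/(x + ((31 + r(0)) + N(-10))) = 1/(370 + ((31 + √(-8 + 0)) - 10*(2 - 10))) = 1/(370 + ((31 + √(-8)) - 10*(-8))) = 1/(370 + ((31 + 2*I*√2) + 80)) = 1/(370 + (111 + 2*I*√2)) = 1/(481 + 2*I*√2)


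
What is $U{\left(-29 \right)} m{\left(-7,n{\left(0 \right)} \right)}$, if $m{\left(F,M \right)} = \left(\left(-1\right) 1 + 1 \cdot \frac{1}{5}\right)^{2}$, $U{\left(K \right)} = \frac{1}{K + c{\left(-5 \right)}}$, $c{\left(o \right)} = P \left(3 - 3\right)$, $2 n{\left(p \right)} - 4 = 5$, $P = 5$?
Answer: $- \frac{16}{725} \approx -0.022069$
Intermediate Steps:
$n{\left(p \right)} = \frac{9}{2}$ ($n{\left(p \right)} = 2 + \frac{1}{2} \cdot 5 = 2 + \frac{5}{2} = \frac{9}{2}$)
$c{\left(o \right)} = 0$ ($c{\left(o \right)} = 5 \left(3 - 3\right) = 5 \cdot 0 = 0$)
$U{\left(K \right)} = \frac{1}{K}$ ($U{\left(K \right)} = \frac{1}{K + 0} = \frac{1}{K}$)
$m{\left(F,M \right)} = \frac{16}{25}$ ($m{\left(F,M \right)} = \left(-1 + 1 \cdot \frac{1}{5}\right)^{2} = \left(-1 + \frac{1}{5}\right)^{2} = \left(- \frac{4}{5}\right)^{2} = \frac{16}{25}$)
$U{\left(-29 \right)} m{\left(-7,n{\left(0 \right)} \right)} = \frac{1}{-29} \cdot \frac{16}{25} = \left(- \frac{1}{29}\right) \frac{16}{25} = - \frac{16}{725}$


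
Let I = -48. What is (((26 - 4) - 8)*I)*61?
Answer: -40992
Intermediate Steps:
(((26 - 4) - 8)*I)*61 = (((26 - 4) - 8)*(-48))*61 = ((22 - 8)*(-48))*61 = (14*(-48))*61 = -672*61 = -40992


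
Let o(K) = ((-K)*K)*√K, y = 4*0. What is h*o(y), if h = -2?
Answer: 0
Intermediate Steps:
y = 0
o(K) = -K^(5/2) (o(K) = (-K²)*√K = -K^(5/2))
h*o(y) = -(-2)*0^(5/2) = -(-2)*0 = -2*0 = 0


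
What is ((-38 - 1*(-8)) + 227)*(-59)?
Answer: -11623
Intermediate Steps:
((-38 - 1*(-8)) + 227)*(-59) = ((-38 + 8) + 227)*(-59) = (-30 + 227)*(-59) = 197*(-59) = -11623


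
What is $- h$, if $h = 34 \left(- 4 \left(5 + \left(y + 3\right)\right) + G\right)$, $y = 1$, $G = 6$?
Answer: $1020$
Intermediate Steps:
$h = -1020$ ($h = 34 \left(- 4 \left(5 + \left(1 + 3\right)\right) + 6\right) = 34 \left(- 4 \left(5 + 4\right) + 6\right) = 34 \left(\left(-4\right) 9 + 6\right) = 34 \left(-36 + 6\right) = 34 \left(-30\right) = -1020$)
$- h = \left(-1\right) \left(-1020\right) = 1020$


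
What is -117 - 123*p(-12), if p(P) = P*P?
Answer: -17829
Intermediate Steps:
p(P) = P**2
-117 - 123*p(-12) = -117 - 123*(-12)**2 = -117 - 123*144 = -117 - 17712 = -17829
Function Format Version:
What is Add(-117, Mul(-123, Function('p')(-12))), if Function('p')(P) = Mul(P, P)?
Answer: -17829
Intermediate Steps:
Function('p')(P) = Pow(P, 2)
Add(-117, Mul(-123, Function('p')(-12))) = Add(-117, Mul(-123, Pow(-12, 2))) = Add(-117, Mul(-123, 144)) = Add(-117, -17712) = -17829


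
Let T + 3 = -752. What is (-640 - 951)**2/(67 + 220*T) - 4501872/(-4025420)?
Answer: -48173519639/3409962035 ≈ -14.127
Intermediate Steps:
T = -755 (T = -3 - 752 = -755)
(-640 - 951)**2/(67 + 220*T) - 4501872/(-4025420) = (-640 - 951)**2/(67 + 220*(-755)) - 4501872/(-4025420) = (-1591)**2/(67 - 166100) - 4501872*(-1/4025420) = 2531281/(-166033) + 1125468/1006355 = 2531281*(-1/166033) + 1125468/1006355 = -2531281/166033 + 1125468/1006355 = -48173519639/3409962035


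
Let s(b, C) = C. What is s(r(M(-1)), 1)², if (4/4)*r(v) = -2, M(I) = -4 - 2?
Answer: 1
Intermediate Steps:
M(I) = -6
r(v) = -2
s(r(M(-1)), 1)² = 1² = 1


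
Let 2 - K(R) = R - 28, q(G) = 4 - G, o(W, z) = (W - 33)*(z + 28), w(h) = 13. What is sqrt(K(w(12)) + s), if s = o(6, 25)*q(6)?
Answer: sqrt(2879) ≈ 53.656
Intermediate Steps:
o(W, z) = (-33 + W)*(28 + z)
K(R) = 30 - R (K(R) = 2 - (R - 28) = 2 - (-28 + R) = 2 + (28 - R) = 30 - R)
s = 2862 (s = (-924 - 33*25 + 28*6 + 6*25)*(4 - 1*6) = (-924 - 825 + 168 + 150)*(4 - 6) = -1431*(-2) = 2862)
sqrt(K(w(12)) + s) = sqrt((30 - 1*13) + 2862) = sqrt((30 - 13) + 2862) = sqrt(17 + 2862) = sqrt(2879)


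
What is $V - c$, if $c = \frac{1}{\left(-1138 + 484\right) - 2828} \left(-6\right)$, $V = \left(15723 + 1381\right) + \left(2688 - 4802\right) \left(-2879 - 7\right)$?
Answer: $\frac{10651626025}{1741} \approx 6.1181 \cdot 10^{6}$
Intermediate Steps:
$V = 6118108$ ($V = 17104 - -6101004 = 17104 + 6101004 = 6118108$)
$c = \frac{3}{1741}$ ($c = \frac{1}{-654 - 2828} \left(-6\right) = \frac{1}{-3482} \left(-6\right) = \left(- \frac{1}{3482}\right) \left(-6\right) = \frac{3}{1741} \approx 0.0017231$)
$V - c = 6118108 - \frac{3}{1741} = \frac{10651626025}{1741}$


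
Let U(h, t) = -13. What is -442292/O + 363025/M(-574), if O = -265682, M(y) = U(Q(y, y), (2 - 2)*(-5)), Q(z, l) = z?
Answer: -3709363779/132841 ≈ -27923.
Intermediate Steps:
M(y) = -13
-442292/O + 363025/M(-574) = -442292/(-265682) + 363025/(-13) = -442292*(-1/265682) + 363025*(-1/13) = 221146/132841 - 27925 = -3709363779/132841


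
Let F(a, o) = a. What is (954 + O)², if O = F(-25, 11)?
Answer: 863041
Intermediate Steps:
O = -25
(954 + O)² = (954 - 25)² = 929² = 863041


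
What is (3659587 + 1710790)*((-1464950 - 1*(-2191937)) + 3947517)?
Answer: 25103848768008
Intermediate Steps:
(3659587 + 1710790)*((-1464950 - 1*(-2191937)) + 3947517) = 5370377*((-1464950 + 2191937) + 3947517) = 5370377*(726987 + 3947517) = 5370377*4674504 = 25103848768008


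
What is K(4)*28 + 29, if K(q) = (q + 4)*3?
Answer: 701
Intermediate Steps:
K(q) = 12 + 3*q (K(q) = (4 + q)*3 = 12 + 3*q)
K(4)*28 + 29 = (12 + 3*4)*28 + 29 = (12 + 12)*28 + 29 = 24*28 + 29 = 672 + 29 = 701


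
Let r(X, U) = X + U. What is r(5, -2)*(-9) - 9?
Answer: -36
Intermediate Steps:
r(X, U) = U + X
r(5, -2)*(-9) - 9 = (-2 + 5)*(-9) - 9 = 3*(-9) - 9 = -27 - 9 = -36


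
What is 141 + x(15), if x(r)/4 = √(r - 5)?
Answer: 141 + 4*√10 ≈ 153.65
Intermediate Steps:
x(r) = 4*√(-5 + r) (x(r) = 4*√(r - 5) = 4*√(-5 + r))
141 + x(15) = 141 + 4*√(-5 + 15) = 141 + 4*√10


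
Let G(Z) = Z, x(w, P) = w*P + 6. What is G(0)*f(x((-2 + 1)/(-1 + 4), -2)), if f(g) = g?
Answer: 0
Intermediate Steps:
x(w, P) = 6 + P*w (x(w, P) = P*w + 6 = 6 + P*w)
G(0)*f(x((-2 + 1)/(-1 + 4), -2)) = 0*(6 - 2*(-2 + 1)/(-1 + 4)) = 0*(6 - (-2)/3) = 0*(6 - 2*(-⅓)) = 0*(6 + ⅔) = 0*(20/3) = 0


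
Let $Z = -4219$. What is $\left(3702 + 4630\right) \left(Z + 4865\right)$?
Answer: $5382472$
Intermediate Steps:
$\left(3702 + 4630\right) \left(Z + 4865\right) = \left(3702 + 4630\right) \left(-4219 + 4865\right) = 8332 \cdot 646 = 5382472$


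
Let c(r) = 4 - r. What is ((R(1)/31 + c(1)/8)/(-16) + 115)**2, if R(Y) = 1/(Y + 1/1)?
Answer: 208139425729/15745024 ≈ 13219.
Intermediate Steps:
R(Y) = 1/(1 + Y) (R(Y) = 1/(Y + 1) = 1/(1 + Y))
((R(1)/31 + c(1)/8)/(-16) + 115)**2 = ((1/((1 + 1)*31) + (4 - 1*1)/8)/(-16) + 115)**2 = (((1/31)/2 + (4 - 1)*(1/8))*(-1/16) + 115)**2 = (((1/2)*(1/31) + 3*(1/8))*(-1/16) + 115)**2 = ((1/62 + 3/8)*(-1/16) + 115)**2 = ((97/248)*(-1/16) + 115)**2 = (-97/3968 + 115)**2 = (456223/3968)**2 = 208139425729/15745024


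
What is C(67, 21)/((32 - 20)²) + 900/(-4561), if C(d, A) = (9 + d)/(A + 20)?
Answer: -1241741/6732036 ≈ -0.18445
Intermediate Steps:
C(d, A) = (9 + d)/(20 + A)
C(67, 21)/((32 - 20)²) + 900/(-4561) = ((9 + 67)/(20 + 21))/((32 - 20)²) + 900/(-4561) = (76/41)/(12²) + 900*(-1/4561) = ((1/41)*76)/144 - 900/4561 = (76/41)*(1/144) - 900/4561 = 19/1476 - 900/4561 = -1241741/6732036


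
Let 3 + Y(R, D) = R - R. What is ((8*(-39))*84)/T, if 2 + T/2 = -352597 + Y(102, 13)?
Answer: 728/19589 ≈ 0.037164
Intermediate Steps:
Y(R, D) = -3 (Y(R, D) = -3 + (R - R) = -3 + 0 = -3)
T = -705204 (T = -4 + 2*(-352597 - 3) = -4 + 2*(-352600) = -4 - 705200 = -705204)
((8*(-39))*84)/T = ((8*(-39))*84)/(-705204) = -312*84*(-1/705204) = -26208*(-1/705204) = 728/19589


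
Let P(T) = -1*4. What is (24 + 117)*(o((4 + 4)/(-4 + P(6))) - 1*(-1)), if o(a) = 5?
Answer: 846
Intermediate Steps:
P(T) = -4
(24 + 117)*(o((4 + 4)/(-4 + P(6))) - 1*(-1)) = (24 + 117)*(5 - 1*(-1)) = 141*(5 + 1) = 141*6 = 846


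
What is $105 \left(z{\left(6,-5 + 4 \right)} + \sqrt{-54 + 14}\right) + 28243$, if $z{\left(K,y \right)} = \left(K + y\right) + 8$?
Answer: $29608 + 210 i \sqrt{10} \approx 29608.0 + 664.08 i$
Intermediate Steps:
$z{\left(K,y \right)} = 8 + K + y$
$105 \left(z{\left(6,-5 + 4 \right)} + \sqrt{-54 + 14}\right) + 28243 = 105 \left(\left(8 + 6 + \left(-5 + 4\right)\right) + \sqrt{-54 + 14}\right) + 28243 = 105 \left(\left(8 + 6 - 1\right) + \sqrt{-40}\right) + 28243 = 105 \left(13 + 2 i \sqrt{10}\right) + 28243 = \left(1365 + 210 i \sqrt{10}\right) + 28243 = 29608 + 210 i \sqrt{10}$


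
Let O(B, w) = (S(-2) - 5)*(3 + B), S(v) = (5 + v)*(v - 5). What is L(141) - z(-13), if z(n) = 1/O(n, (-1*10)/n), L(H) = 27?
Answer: 7019/260 ≈ 26.996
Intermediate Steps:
S(v) = (-5 + v)*(5 + v) (S(v) = (5 + v)*(-5 + v) = (-5 + v)*(5 + v))
O(B, w) = -78 - 26*B (O(B, w) = ((-25 + (-2)**2) - 5)*(3 + B) = ((-25 + 4) - 5)*(3 + B) = (-21 - 5)*(3 + B) = -26*(3 + B) = -78 - 26*B)
z(n) = 1/(-78 - 26*n)
L(141) - z(-13) = 27 - (-1)/(78 + 26*(-13)) = 27 - (-1)/(78 - 338) = 27 - (-1)/(-260) = 27 - (-1)*(-1)/260 = 27 - 1*1/260 = 27 - 1/260 = 7019/260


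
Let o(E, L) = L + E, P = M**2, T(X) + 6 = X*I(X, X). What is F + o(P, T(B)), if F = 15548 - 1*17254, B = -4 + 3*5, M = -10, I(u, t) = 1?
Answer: -1601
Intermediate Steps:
B = 11 (B = -4 + 15 = 11)
T(X) = -6 + X (T(X) = -6 + X*1 = -6 + X)
F = -1706 (F = 15548 - 17254 = -1706)
P = 100 (P = (-10)**2 = 100)
o(E, L) = E + L
F + o(P, T(B)) = -1706 + (100 + (-6 + 11)) = -1706 + (100 + 5) = -1706 + 105 = -1601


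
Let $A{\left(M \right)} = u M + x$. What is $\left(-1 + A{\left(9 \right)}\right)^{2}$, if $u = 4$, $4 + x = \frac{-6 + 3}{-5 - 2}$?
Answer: $\frac{48400}{49} \approx 987.75$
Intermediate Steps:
$x = - \frac{25}{7}$ ($x = -4 + \frac{-6 + 3}{-5 - 2} = -4 - \frac{3}{-7} = -4 - - \frac{3}{7} = -4 + \frac{3}{7} = - \frac{25}{7} \approx -3.5714$)
$A{\left(M \right)} = - \frac{25}{7} + 4 M$ ($A{\left(M \right)} = 4 M - \frac{25}{7} = - \frac{25}{7} + 4 M$)
$\left(-1 + A{\left(9 \right)}\right)^{2} = \left(-1 + \left(- \frac{25}{7} + 4 \cdot 9\right)\right)^{2} = \left(-1 + \left(- \frac{25}{7} + 36\right)\right)^{2} = \left(-1 + \frac{227}{7}\right)^{2} = \left(\frac{220}{7}\right)^{2} = \frac{48400}{49}$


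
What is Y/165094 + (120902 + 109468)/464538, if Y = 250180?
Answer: 12854235135/6391036381 ≈ 2.0113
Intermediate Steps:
Y/165094 + (120902 + 109468)/464538 = 250180/165094 + (120902 + 109468)/464538 = 250180*(1/165094) + 230370*(1/464538) = 125090/82547 + 38395/77423 = 12854235135/6391036381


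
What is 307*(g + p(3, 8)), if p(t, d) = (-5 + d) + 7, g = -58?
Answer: -14736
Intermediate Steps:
p(t, d) = 2 + d
307*(g + p(3, 8)) = 307*(-58 + (2 + 8)) = 307*(-58 + 10) = 307*(-48) = -14736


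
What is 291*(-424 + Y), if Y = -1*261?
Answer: -199335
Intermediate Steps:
Y = -261
291*(-424 + Y) = 291*(-424 - 261) = 291*(-685) = -199335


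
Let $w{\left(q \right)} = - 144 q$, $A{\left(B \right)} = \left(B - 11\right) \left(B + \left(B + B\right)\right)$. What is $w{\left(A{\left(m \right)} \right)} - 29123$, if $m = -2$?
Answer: $-40355$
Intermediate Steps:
$A{\left(B \right)} = 3 B \left(-11 + B\right)$ ($A{\left(B \right)} = \left(-11 + B\right) \left(B + 2 B\right) = \left(-11 + B\right) 3 B = 3 B \left(-11 + B\right)$)
$w{\left(A{\left(m \right)} \right)} - 29123 = - 144 \cdot 3 \left(-2\right) \left(-11 - 2\right) - 29123 = - 144 \cdot 3 \left(-2\right) \left(-13\right) - 29123 = \left(-144\right) 78 - 29123 = -11232 - 29123 = -40355$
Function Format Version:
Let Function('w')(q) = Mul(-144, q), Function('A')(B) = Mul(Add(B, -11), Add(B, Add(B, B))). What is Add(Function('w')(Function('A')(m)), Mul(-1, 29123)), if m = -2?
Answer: -40355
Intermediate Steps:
Function('A')(B) = Mul(3, B, Add(-11, B)) (Function('A')(B) = Mul(Add(-11, B), Add(B, Mul(2, B))) = Mul(Add(-11, B), Mul(3, B)) = Mul(3, B, Add(-11, B)))
Add(Function('w')(Function('A')(m)), Mul(-1, 29123)) = Add(Mul(-144, Mul(3, -2, Add(-11, -2))), Mul(-1, 29123)) = Add(Mul(-144, Mul(3, -2, -13)), -29123) = Add(Mul(-144, 78), -29123) = Add(-11232, -29123) = -40355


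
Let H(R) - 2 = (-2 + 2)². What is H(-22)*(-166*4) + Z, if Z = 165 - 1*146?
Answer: -1309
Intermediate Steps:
Z = 19 (Z = 165 - 146 = 19)
H(R) = 2 (H(R) = 2 + (-2 + 2)² = 2 + 0² = 2 + 0 = 2)
H(-22)*(-166*4) + Z = 2*(-166*4) + 19 = 2*(-664) + 19 = -1328 + 19 = -1309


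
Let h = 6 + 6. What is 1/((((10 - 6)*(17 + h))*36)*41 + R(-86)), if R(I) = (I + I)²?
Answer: 1/200800 ≈ 4.9801e-6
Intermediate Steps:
h = 12
R(I) = 4*I² (R(I) = (2*I)² = 4*I²)
1/((((10 - 6)*(17 + h))*36)*41 + R(-86)) = 1/((((10 - 6)*(17 + 12))*36)*41 + 4*(-86)²) = 1/(((4*29)*36)*41 + 4*7396) = 1/((116*36)*41 + 29584) = 1/(4176*41 + 29584) = 1/(171216 + 29584) = 1/200800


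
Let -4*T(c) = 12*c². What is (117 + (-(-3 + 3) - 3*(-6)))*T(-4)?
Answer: -6480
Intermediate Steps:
T(c) = -3*c²
(117 + (-(-3 + 3) - 3*(-6)))*T(-4) = (117 + (-(-3 + 3) - 3*(-6)))*(-3*(-4)²) = (117 + (-1*0 + 18))*(-3*16) = (117 + (0 + 18))*(-48) = (117 + 18)*(-48) = 135*(-48) = -6480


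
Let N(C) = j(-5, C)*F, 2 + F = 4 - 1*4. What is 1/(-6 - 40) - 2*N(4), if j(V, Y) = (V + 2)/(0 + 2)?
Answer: -277/46 ≈ -6.0217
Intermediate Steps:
F = -2 (F = -2 + (4 - 1*4) = -2 + (4 - 4) = -2 + 0 = -2)
j(V, Y) = 1 + V/2 (j(V, Y) = (2 + V)/2 = (2 + V)*(½) = 1 + V/2)
N(C) = 3 (N(C) = (1 + (½)*(-5))*(-2) = (1 - 5/2)*(-2) = -3/2*(-2) = 3)
1/(-6 - 40) - 2*N(4) = 1/(-6 - 40) - 2*3 = 1/(-46) - 6 = -1/46 - 6 = -277/46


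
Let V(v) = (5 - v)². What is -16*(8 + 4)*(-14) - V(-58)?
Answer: -1281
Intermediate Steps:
-16*(8 + 4)*(-14) - V(-58) = -16*(8 + 4)*(-14) - (-5 - 58)² = -16*12*(-14) - 1*(-63)² = -192*(-14) - 1*3969 = 2688 - 3969 = -1281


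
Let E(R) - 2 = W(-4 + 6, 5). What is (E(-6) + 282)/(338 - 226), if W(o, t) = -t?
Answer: 279/112 ≈ 2.4911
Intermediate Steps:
E(R) = -3 (E(R) = 2 - 1*5 = 2 - 5 = -3)
(E(-6) + 282)/(338 - 226) = (-3 + 282)/(338 - 226) = 279/112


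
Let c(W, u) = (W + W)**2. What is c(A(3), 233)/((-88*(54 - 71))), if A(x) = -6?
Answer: 18/187 ≈ 0.096257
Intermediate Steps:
c(W, u) = 4*W**2 (c(W, u) = (2*W)**2 = 4*W**2)
c(A(3), 233)/((-88*(54 - 71))) = (4*(-6)**2)/((-88*(54 - 71))) = (4*36)/((-88*(-17))) = 144/1496 = 144*(1/1496) = 18/187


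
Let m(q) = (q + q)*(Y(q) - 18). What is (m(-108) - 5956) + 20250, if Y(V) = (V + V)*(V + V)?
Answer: -10059514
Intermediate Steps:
Y(V) = 4*V² (Y(V) = (2*V)*(2*V) = 4*V²)
m(q) = 2*q*(-18 + 4*q²) (m(q) = (q + q)*(4*q² - 18) = (2*q)*(-18 + 4*q²) = 2*q*(-18 + 4*q²))
(m(-108) - 5956) + 20250 = ((-36*(-108) + 8*(-108)³) - 5956) + 20250 = ((3888 + 8*(-1259712)) - 5956) + 20250 = ((3888 - 10077696) - 5956) + 20250 = (-10073808 - 5956) + 20250 = -10079764 + 20250 = -10059514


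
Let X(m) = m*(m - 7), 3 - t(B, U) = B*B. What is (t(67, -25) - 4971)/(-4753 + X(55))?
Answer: 9457/2113 ≈ 4.4756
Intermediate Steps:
t(B, U) = 3 - B**2 (t(B, U) = 3 - B*B = 3 - B**2)
X(m) = m*(-7 + m)
(t(67, -25) - 4971)/(-4753 + X(55)) = ((3 - 1*67**2) - 4971)/(-4753 + 55*(-7 + 55)) = ((3 - 1*4489) - 4971)/(-4753 + 55*48) = ((3 - 4489) - 4971)/(-4753 + 2640) = (-4486 - 4971)/(-2113) = -9457*(-1/2113) = 9457/2113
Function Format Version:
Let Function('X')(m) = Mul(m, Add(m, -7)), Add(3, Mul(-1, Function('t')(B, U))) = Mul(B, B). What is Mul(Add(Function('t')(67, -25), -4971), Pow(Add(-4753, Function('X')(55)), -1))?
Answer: Rational(9457, 2113) ≈ 4.4756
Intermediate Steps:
Function('t')(B, U) = Add(3, Mul(-1, Pow(B, 2))) (Function('t')(B, U) = Add(3, Mul(-1, Mul(B, B))) = Add(3, Mul(-1, Pow(B, 2))))
Function('X')(m) = Mul(m, Add(-7, m))
Mul(Add(Function('t')(67, -25), -4971), Pow(Add(-4753, Function('X')(55)), -1)) = Mul(Add(Add(3, Mul(-1, Pow(67, 2))), -4971), Pow(Add(-4753, Mul(55, Add(-7, 55))), -1)) = Mul(Add(Add(3, Mul(-1, 4489)), -4971), Pow(Add(-4753, Mul(55, 48)), -1)) = Mul(Add(Add(3, -4489), -4971), Pow(Add(-4753, 2640), -1)) = Mul(Add(-4486, -4971), Pow(-2113, -1)) = Mul(-9457, Rational(-1, 2113)) = Rational(9457, 2113)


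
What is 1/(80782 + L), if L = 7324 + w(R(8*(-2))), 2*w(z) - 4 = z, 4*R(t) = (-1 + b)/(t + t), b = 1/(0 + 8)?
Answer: 2048/180445191 ≈ 1.1350e-5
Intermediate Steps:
b = ⅛ (b = 1/8 = ⅛ ≈ 0.12500)
R(t) = -7/(64*t) (R(t) = ((-1 + ⅛)/(t + t))/4 = (-7*1/(2*t)/8)/4 = (-7/(16*t))/4 = -7/(64*t))
w(z) = 2 + z/2
L = 15003655/2048 (L = 7324 + (2 + (-7/(64*(8*(-2))))/2) = 7324 + (2 + (-7/64/(-16))/2) = 7324 + (2 + (-7/64*(-1/16))/2) = 7324 + (2 + (½)*(7/1024)) = 7324 + (2 + 7/2048) = 7324 + 4103/2048 = 15003655/2048 ≈ 7326.0)
1/(80782 + L) = 1/(80782 + 15003655/2048) = 1/(180445191/2048) = 2048/180445191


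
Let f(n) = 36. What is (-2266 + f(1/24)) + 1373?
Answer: -857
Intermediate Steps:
(-2266 + f(1/24)) + 1373 = (-2266 + 36) + 1373 = -2230 + 1373 = -857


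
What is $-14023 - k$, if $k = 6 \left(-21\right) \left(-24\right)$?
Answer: $-17047$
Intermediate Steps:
$k = 3024$ ($k = \left(-126\right) \left(-24\right) = 3024$)
$-14023 - k = -14023 - 3024 = -17047$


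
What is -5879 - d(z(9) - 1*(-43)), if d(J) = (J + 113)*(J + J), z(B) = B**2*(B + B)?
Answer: -4851107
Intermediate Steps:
z(B) = 2*B**3 (z(B) = B**2*(2*B) = 2*B**3)
d(J) = 2*J*(113 + J) (d(J) = (113 + J)*(2*J) = 2*J*(113 + J))
-5879 - d(z(9) - 1*(-43)) = -5879 - 2*(2*9**3 - 1*(-43))*(113 + (2*9**3 - 1*(-43))) = -5879 - 2*(2*729 + 43)*(113 + (2*729 + 43)) = -5879 - 2*(1458 + 43)*(113 + (1458 + 43)) = -5879 - 2*1501*(113 + 1501) = -5879 - 2*1501*1614 = -5879 - 1*4845228 = -5879 - 4845228 = -4851107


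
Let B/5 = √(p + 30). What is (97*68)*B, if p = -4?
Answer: 32980*√26 ≈ 1.6817e+5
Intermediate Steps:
B = 5*√26 (B = 5*√(-4 + 30) = 5*√26 ≈ 25.495)
(97*68)*B = (97*68)*(5*√26) = 6596*(5*√26) = 32980*√26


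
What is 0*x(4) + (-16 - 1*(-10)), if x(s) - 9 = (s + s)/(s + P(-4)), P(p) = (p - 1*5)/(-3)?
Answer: -6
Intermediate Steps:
P(p) = 5/3 - p/3 (P(p) = (p - 5)*(-1/3) = (-5 + p)*(-1/3) = 5/3 - p/3)
x(s) = 9 + 2*s/(3 + s) (x(s) = 9 + (s + s)/(s + (5/3 - 1/3*(-4))) = 9 + (2*s)/(s + (5/3 + 4/3)) = 9 + (2*s)/(s + 3) = 9 + (2*s)/(3 + s) = 9 + 2*s/(3 + s))
0*x(4) + (-16 - 1*(-10)) = 0*((27 + 11*4)/(3 + 4)) + (-16 - 1*(-10)) = 0*((27 + 44)/7) + (-16 + 10) = 0*((1/7)*71) - 6 = 0*(71/7) - 6 = 0 - 6 = -6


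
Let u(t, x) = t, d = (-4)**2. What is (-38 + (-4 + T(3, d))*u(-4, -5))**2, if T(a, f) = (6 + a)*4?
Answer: 27556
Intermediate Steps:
d = 16
T(a, f) = 24 + 4*a
(-38 + (-4 + T(3, d))*u(-4, -5))**2 = (-38 + (-4 + (24 + 4*3))*(-4))**2 = (-38 + (-4 + (24 + 12))*(-4))**2 = (-38 + (-4 + 36)*(-4))**2 = (-38 + 32*(-4))**2 = (-38 - 128)**2 = (-166)**2 = 27556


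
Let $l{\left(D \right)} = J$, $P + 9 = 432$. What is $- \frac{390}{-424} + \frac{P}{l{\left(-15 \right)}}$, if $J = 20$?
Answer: $\frac{11697}{530} \approx 22.07$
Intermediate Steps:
$P = 423$ ($P = -9 + 432 = 423$)
$l{\left(D \right)} = 20$
$- \frac{390}{-424} + \frac{P}{l{\left(-15 \right)}} = - \frac{390}{-424} + \frac{423}{20} = \left(-390\right) \left(- \frac{1}{424}\right) + 423 \cdot \frac{1}{20} = \frac{195}{212} + \frac{423}{20} = \frac{11697}{530}$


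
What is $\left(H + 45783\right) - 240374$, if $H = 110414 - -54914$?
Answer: $-29263$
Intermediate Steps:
$H = 165328$ ($H = 110414 + 54914 = 165328$)
$\left(H + 45783\right) - 240374 = \left(165328 + 45783\right) - 240374 = 211111 - 240374 = -29263$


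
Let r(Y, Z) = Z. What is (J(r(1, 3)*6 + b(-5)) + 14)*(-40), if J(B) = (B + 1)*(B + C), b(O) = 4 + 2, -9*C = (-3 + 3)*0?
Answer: -24560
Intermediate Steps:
C = 0 (C = -(-3 + 3)*0/9 = -0*0 = -1/9*0 = 0)
b(O) = 6
J(B) = B*(1 + B) (J(B) = (B + 1)*(B + 0) = (1 + B)*B = B*(1 + B))
(J(r(1, 3)*6 + b(-5)) + 14)*(-40) = ((3*6 + 6)*(1 + (3*6 + 6)) + 14)*(-40) = ((18 + 6)*(1 + (18 + 6)) + 14)*(-40) = (24*(1 + 24) + 14)*(-40) = (24*25 + 14)*(-40) = (600 + 14)*(-40) = 614*(-40) = -24560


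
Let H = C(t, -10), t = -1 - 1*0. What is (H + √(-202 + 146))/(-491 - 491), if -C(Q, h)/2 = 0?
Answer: -I*√14/491 ≈ -0.0076205*I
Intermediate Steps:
t = -1 (t = -1 + 0 = -1)
C(Q, h) = 0 (C(Q, h) = -2*0 = 0)
H = 0
(H + √(-202 + 146))/(-491 - 491) = (0 + √(-202 + 146))/(-491 - 491) = (0 + √(-56))/(-982) = (0 + 2*I*√14)*(-1/982) = (2*I*√14)*(-1/982) = -I*√14/491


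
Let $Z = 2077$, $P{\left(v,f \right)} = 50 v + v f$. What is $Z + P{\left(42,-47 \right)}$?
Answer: $2203$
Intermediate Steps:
$P{\left(v,f \right)} = 50 v + f v$
$Z + P{\left(42,-47 \right)} = 2077 + 42 \left(50 - 47\right) = 2077 + 42 \cdot 3 = 2077 + 126 = 2203$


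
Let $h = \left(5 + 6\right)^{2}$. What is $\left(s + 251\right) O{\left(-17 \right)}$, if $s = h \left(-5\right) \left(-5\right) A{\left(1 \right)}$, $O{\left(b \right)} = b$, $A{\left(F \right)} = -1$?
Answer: $47158$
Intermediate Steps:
$h = 121$ ($h = 11^{2} = 121$)
$s = -3025$ ($s = 121 \left(-5\right) \left(-5\right) \left(-1\right) = 121 \cdot 25 \left(-1\right) = 121 \left(-25\right) = -3025$)
$\left(s + 251\right) O{\left(-17 \right)} = \left(-3025 + 251\right) \left(-17\right) = \left(-2774\right) \left(-17\right) = 47158$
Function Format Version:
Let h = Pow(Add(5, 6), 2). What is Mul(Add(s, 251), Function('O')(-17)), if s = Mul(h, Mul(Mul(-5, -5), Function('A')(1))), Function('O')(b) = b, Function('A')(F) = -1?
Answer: 47158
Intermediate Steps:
h = 121 (h = Pow(11, 2) = 121)
s = -3025 (s = Mul(121, Mul(Mul(-5, -5), -1)) = Mul(121, Mul(25, -1)) = Mul(121, -25) = -3025)
Mul(Add(s, 251), Function('O')(-17)) = Mul(Add(-3025, 251), -17) = Mul(-2774, -17) = 47158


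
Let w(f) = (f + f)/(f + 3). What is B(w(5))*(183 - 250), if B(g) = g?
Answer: -335/4 ≈ -83.750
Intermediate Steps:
w(f) = 2*f/(3 + f) (w(f) = (2*f)/(3 + f) = 2*f/(3 + f))
B(w(5))*(183 - 250) = (2*5/(3 + 5))*(183 - 250) = (2*5/8)*(-67) = (2*5*(1/8))*(-67) = (5/4)*(-67) = -335/4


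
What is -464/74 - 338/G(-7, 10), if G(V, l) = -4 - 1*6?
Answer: 5093/185 ≈ 27.530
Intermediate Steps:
G(V, l) = -10 (G(V, l) = -4 - 6 = -10)
-464/74 - 338/G(-7, 10) = -464/74 - 338/(-10) = -464*1/74 - 338*(-1/10) = -232/37 + 169/5 = 5093/185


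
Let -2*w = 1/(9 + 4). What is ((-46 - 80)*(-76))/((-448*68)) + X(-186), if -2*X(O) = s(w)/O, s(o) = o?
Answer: -206807/657696 ≈ -0.31444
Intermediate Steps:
w = -1/26 (w = -1/(2*(9 + 4)) = -½/13 = -½*1/13 = -1/26 ≈ -0.038462)
X(O) = 1/(52*O) (X(O) = -(-1)/(52*O) = 1/(52*O))
((-46 - 80)*(-76))/((-448*68)) + X(-186) = ((-46 - 80)*(-76))/((-448*68)) + (1/52)/(-186) = -126*(-76)/(-30464) + (1/52)*(-1/186) = 9576*(-1/30464) - 1/9672 = -171/544 - 1/9672 = -206807/657696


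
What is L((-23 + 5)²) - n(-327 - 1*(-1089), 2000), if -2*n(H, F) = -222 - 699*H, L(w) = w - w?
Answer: -266430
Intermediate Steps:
L(w) = 0
n(H, F) = 111 + 699*H/2 (n(H, F) = -(-222 - 699*H)/2 = 111 + 699*H/2)
L((-23 + 5)²) - n(-327 - 1*(-1089), 2000) = 0 - (111 + 699*(-327 - 1*(-1089))/2) = 0 - (111 + 699*(-327 + 1089)/2) = 0 - (111 + (699/2)*762) = 0 - (111 + 266319) = 0 - 1*266430 = 0 - 266430 = -266430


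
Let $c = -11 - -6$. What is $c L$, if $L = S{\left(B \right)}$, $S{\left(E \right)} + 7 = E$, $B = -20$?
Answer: $135$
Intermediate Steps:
$S{\left(E \right)} = -7 + E$
$L = -27$ ($L = -7 - 20 = -27$)
$c = -5$ ($c = -11 + 6 = -5$)
$c L = \left(-5\right) \left(-27\right) = 135$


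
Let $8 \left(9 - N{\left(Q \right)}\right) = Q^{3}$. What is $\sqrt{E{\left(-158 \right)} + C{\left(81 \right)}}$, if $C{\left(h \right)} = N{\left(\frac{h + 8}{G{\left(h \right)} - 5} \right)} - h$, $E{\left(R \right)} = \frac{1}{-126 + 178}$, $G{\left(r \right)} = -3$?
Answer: $\frac{\sqrt{69312945}}{832} \approx 10.007$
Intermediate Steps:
$N{\left(Q \right)} = 9 - \frac{Q^{3}}{8}$
$E{\left(R \right)} = \frac{1}{52}$
$C{\left(h \right)} = 9 - h - \frac{\left(-1 - \frac{h}{8}\right)^{3}}{8}$ ($C{\left(h \right)} = \left(9 - \frac{\left(\frac{h + 8}{-3 - 5}\right)^{3}}{8}\right) - h = \left(9 - \frac{\left(\frac{8 + h}{-8}\right)^{3}}{8}\right) - h = \left(9 - \frac{\left(\left(8 + h\right) \left(- \frac{1}{8}\right)\right)^{3}}{8}\right) - h = \left(9 - \frac{\left(-1 - \frac{h}{8}\right)^{3}}{8}\right) - h = 9 - h - \frac{\left(-1 - \frac{h}{8}\right)^{3}}{8}$)
$\sqrt{E{\left(-158 \right)} + C{\left(81 \right)}} = \sqrt{\frac{1}{52} + \left(9 - 81 + \frac{\left(8 + 81\right)^{3}}{4096}\right)} = \sqrt{\frac{1}{52} + \left(9 - 81 + \frac{89^{3}}{4096}\right)} = \sqrt{\frac{1}{52} + \left(9 - 81 + \frac{1}{4096} \cdot 704969\right)} = \sqrt{\frac{1}{52} + \left(9 - 81 + \frac{704969}{4096}\right)} = \sqrt{\frac{1}{52} + \frac{410057}{4096}} = \sqrt{\frac{5331765}{53248}} = \frac{\sqrt{69312945}}{832}$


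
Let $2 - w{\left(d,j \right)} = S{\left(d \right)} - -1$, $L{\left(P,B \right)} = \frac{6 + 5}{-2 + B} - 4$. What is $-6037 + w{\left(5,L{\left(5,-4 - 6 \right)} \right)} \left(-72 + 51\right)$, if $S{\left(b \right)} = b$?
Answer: $-5953$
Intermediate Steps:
$L{\left(P,B \right)} = -4 + \frac{11}{-2 + B}$ ($L{\left(P,B \right)} = \frac{11}{-2 + B} - 4 = -4 + \frac{11}{-2 + B}$)
$w{\left(d,j \right)} = 1 - d$ ($w{\left(d,j \right)} = 2 - \left(d - -1\right) = 2 - \left(d + 1\right) = 2 - \left(1 + d\right) = 1 - d$)
$-6037 + w{\left(5,L{\left(5,-4 - 6 \right)} \right)} \left(-72 + 51\right) = -6037 + \left(1 - 5\right) \left(-72 + 51\right) = -6037 + \left(1 - 5\right) \left(-21\right) = -6037 - -84 = -6037 + 84 = -5953$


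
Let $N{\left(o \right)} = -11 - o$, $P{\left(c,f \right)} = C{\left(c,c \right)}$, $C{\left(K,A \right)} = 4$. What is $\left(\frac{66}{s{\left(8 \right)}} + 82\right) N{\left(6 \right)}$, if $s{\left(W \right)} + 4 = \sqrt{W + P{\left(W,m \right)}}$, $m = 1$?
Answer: $-272 + 561 \sqrt{3} \approx 699.68$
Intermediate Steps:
$P{\left(c,f \right)} = 4$
$s{\left(W \right)} = -4 + \sqrt{4 + W}$ ($s{\left(W \right)} = -4 + \sqrt{W + 4} = -4 + \sqrt{4 + W}$)
$\left(\frac{66}{s{\left(8 \right)}} + 82\right) N{\left(6 \right)} = \left(\frac{66}{-4 + \sqrt{4 + 8}} + 82\right) \left(-11 - 6\right) = \left(\frac{66}{-4 + \sqrt{12}} + 82\right) \left(-11 - 6\right) = \left(\frac{66}{-4 + 2 \sqrt{3}} + 82\right) \left(-17\right) = \left(82 + \frac{66}{-4 + 2 \sqrt{3}}\right) \left(-17\right) = -1394 - \frac{1122}{-4 + 2 \sqrt{3}}$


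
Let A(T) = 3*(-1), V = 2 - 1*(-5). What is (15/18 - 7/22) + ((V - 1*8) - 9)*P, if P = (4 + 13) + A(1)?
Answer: -4603/33 ≈ -139.48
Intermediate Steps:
V = 7 (V = 2 + 5 = 7)
A(T) = -3
P = 14 (P = (4 + 13) - 3 = 17 - 3 = 14)
(15/18 - 7/22) + ((V - 1*8) - 9)*P = (15/18 - 7/22) + ((7 - 1*8) - 9)*14 = (15*(1/18) - 7*1/22) + ((7 - 8) - 9)*14 = (⅚ - 7/22) + (-1 - 9)*14 = 17/33 - 10*14 = 17/33 - 140 = -4603/33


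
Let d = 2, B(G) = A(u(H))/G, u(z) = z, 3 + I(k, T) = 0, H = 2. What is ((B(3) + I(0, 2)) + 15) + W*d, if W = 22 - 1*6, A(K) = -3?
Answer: 43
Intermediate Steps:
I(k, T) = -3 (I(k, T) = -3 + 0 = -3)
W = 16 (W = 22 - 6 = 16)
B(G) = -3/G
((B(3) + I(0, 2)) + 15) + W*d = ((-3/3 - 3) + 15) + 16*2 = ((-3*1/3 - 3) + 15) + 32 = ((-1 - 3) + 15) + 32 = (-4 + 15) + 32 = 11 + 32 = 43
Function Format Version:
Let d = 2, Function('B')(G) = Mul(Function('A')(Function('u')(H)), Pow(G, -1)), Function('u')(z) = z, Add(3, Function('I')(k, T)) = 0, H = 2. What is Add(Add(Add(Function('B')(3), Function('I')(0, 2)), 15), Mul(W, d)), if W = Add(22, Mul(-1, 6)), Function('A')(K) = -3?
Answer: 43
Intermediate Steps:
Function('I')(k, T) = -3 (Function('I')(k, T) = Add(-3, 0) = -3)
W = 16 (W = Add(22, -6) = 16)
Function('B')(G) = Mul(-3, Pow(G, -1))
Add(Add(Add(Function('B')(3), Function('I')(0, 2)), 15), Mul(W, d)) = Add(Add(Add(Mul(-3, Pow(3, -1)), -3), 15), Mul(16, 2)) = Add(Add(Add(Mul(-3, Rational(1, 3)), -3), 15), 32) = Add(Add(Add(-1, -3), 15), 32) = Add(Add(-4, 15), 32) = Add(11, 32) = 43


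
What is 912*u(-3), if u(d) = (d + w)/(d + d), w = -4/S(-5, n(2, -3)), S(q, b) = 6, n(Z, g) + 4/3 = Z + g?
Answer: 1672/3 ≈ 557.33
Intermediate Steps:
n(Z, g) = -4/3 + Z + g (n(Z, g) = -4/3 + (Z + g) = -4/3 + Z + g)
w = -⅔ (w = -4/6 = -4*⅙ = -⅔ ≈ -0.66667)
u(d) = (-⅔ + d)/(2*d) (u(d) = (d - ⅔)/(d + d) = (-⅔ + d)/((2*d)) = (-⅔ + d)*(1/(2*d)) = (-⅔ + d)/(2*d))
912*u(-3) = 912*((⅙)*(-2 + 3*(-3))/(-3)) = 912*((⅙)*(-⅓)*(-2 - 9)) = 912*((⅙)*(-⅓)*(-11)) = 912*(11/18) = 1672/3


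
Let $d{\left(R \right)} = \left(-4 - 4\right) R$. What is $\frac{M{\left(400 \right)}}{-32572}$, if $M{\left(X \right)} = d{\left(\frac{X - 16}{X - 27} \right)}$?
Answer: $\frac{768}{3037339} \approx 0.00025285$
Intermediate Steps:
$d{\left(R \right)} = - 8 R$
$M{\left(X \right)} = - \frac{8 \left(-16 + X\right)}{-27 + X}$ ($M{\left(X \right)} = - 8 \frac{X - 16}{X - 27} = - 8 \frac{-16 + X}{-27 + X} = - \frac{8 \left(-16 + X\right)}{-27 + X}$)
$\frac{M{\left(400 \right)}}{-32572} = \frac{8 \frac{1}{-27 + 400} \left(16 - 400\right)}{-32572} = \frac{8 \left(16 - 400\right)}{373} \left(- \frac{1}{32572}\right) = 8 \cdot \frac{1}{373} \left(-384\right) \left(- \frac{1}{32572}\right) = \left(- \frac{3072}{373}\right) \left(- \frac{1}{32572}\right) = \frac{768}{3037339}$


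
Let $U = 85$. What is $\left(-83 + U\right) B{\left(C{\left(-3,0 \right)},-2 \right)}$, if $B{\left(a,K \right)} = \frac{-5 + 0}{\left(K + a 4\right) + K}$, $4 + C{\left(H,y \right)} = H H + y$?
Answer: $- \frac{5}{8} \approx -0.625$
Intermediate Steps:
$C{\left(H,y \right)} = -4 + y + H^{2}$ ($C{\left(H,y \right)} = -4 + \left(H H + y\right) = -4 + \left(H^{2} + y\right) = -4 + \left(y + H^{2}\right) = -4 + y + H^{2}$)
$B{\left(a,K \right)} = - \frac{5}{2 K + 4 a}$ ($B{\left(a,K \right)} = - \frac{5}{\left(K + 4 a\right) + K} = - \frac{5}{2 K + 4 a}$)
$\left(-83 + U\right) B{\left(C{\left(-3,0 \right)},-2 \right)} = \left(-83 + 85\right) \left(- \frac{5}{2 \left(-2\right) + 4 \left(-4 + 0 + \left(-3\right)^{2}\right)}\right) = 2 \left(- \frac{5}{-4 + 4 \left(-4 + 0 + 9\right)}\right) = 2 \left(- \frac{5}{-4 + 4 \cdot 5}\right) = 2 \left(- \frac{5}{-4 + 20}\right) = 2 \left(- \frac{5}{16}\right) = - \frac{5}{8}$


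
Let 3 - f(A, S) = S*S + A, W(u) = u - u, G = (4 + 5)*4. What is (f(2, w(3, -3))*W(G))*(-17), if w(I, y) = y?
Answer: 0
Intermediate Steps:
G = 36 (G = 9*4 = 36)
W(u) = 0
f(A, S) = 3 - A - S² (f(A, S) = 3 - (S*S + A) = 3 - (S² + A) = 3 - (A + S²) = 3 + (-A - S²) = 3 - A - S²)
(f(2, w(3, -3))*W(G))*(-17) = ((3 - 1*2 - 1*(-3)²)*0)*(-17) = ((3 - 2 - 1*9)*0)*(-17) = ((3 - 2 - 9)*0)*(-17) = -8*0*(-17) = 0*(-17) = 0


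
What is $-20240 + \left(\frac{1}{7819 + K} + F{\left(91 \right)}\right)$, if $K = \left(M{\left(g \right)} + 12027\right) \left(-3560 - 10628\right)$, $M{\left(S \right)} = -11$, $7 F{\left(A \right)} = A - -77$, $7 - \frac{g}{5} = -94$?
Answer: $- \frac{3446326420825}{170475189} \approx -20216.0$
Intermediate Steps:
$g = 505$ ($g = 35 - -470 = 35 + 470 = 505$)
$F{\left(A \right)} = 11 + \frac{A}{7}$ ($F{\left(A \right)} = \frac{A - -77}{7} = \frac{A + 77}{7} = \frac{77 + A}{7} = 11 + \frac{A}{7}$)
$K = -170483008$ ($K = \left(-11 + 12027\right) \left(-3560 - 10628\right) = 12016 \left(-14188\right) = -170483008$)
$-20240 + \left(\frac{1}{7819 + K} + F{\left(91 \right)}\right) = -20240 + \left(\frac{1}{7819 - 170483008} + \left(11 + \frac{1}{7} \cdot 91\right)\right) = -20240 + \left(\frac{1}{-170475189} + \left(11 + 13\right)\right) = -20240 + \left(- \frac{1}{170475189} + 24\right) = -20240 + \frac{4091404535}{170475189} = - \frac{3446326420825}{170475189}$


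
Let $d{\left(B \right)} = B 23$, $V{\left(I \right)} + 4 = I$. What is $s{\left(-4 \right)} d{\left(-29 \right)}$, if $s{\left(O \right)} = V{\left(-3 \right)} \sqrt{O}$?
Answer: $9338 i \approx 9338.0 i$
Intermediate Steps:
$V{\left(I \right)} = -4 + I$
$d{\left(B \right)} = 23 B$
$s{\left(O \right)} = - 7 \sqrt{O}$ ($s{\left(O \right)} = \left(-4 - 3\right) \sqrt{O} = - 7 \sqrt{O}$)
$s{\left(-4 \right)} d{\left(-29 \right)} = - 7 \sqrt{-4} \cdot 23 \left(-29\right) = - 7 \cdot 2 i \left(-667\right) = - 14 i \left(-667\right) = 9338 i$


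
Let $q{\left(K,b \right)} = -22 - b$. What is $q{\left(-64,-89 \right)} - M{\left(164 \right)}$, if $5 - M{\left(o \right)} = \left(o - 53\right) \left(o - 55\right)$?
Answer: $12161$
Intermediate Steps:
$M{\left(o \right)} = 5 - \left(-55 + o\right) \left(-53 + o\right)$ ($M{\left(o \right)} = 5 - \left(o - 53\right) \left(o - 55\right) = 5 - \left(-53 + o\right) \left(-55 + o\right) = 5 - \left(-55 + o\right) \left(-53 + o\right)$)
$q{\left(-64,-89 \right)} - M{\left(164 \right)} = \left(-22 - -89\right) - \left(-2910 - 164^{2} + 108 \cdot 164\right) = \left(-22 + 89\right) - \left(-2910 - 26896 + 17712\right) = 67 - \left(-2910 - 26896 + 17712\right) = 67 - -12094 = 67 + 12094 = 12161$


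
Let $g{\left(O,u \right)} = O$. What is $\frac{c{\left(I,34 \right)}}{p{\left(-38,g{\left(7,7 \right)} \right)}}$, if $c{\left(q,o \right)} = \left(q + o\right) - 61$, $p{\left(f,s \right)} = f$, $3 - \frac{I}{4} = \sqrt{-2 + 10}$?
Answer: $\frac{15}{38} + \frac{4 \sqrt{2}}{19} \approx 0.69247$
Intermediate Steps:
$I = 12 - 8 \sqrt{2}$ ($I = 12 - 4 \sqrt{-2 + 10} = 12 - 4 \sqrt{8} = 12 - 4 \cdot 2 \sqrt{2} = 12 - 8 \sqrt{2} \approx 0.68629$)
$c{\left(q,o \right)} = -61 + o + q$ ($c{\left(q,o \right)} = \left(o + q\right) - 61 = -61 + o + q$)
$\frac{c{\left(I,34 \right)}}{p{\left(-38,g{\left(7,7 \right)} \right)}} = \frac{-61 + 34 + \left(12 - 8 \sqrt{2}\right)}{-38} = \left(-15 - 8 \sqrt{2}\right) \left(- \frac{1}{38}\right) = \frac{15}{38} + \frac{4 \sqrt{2}}{19}$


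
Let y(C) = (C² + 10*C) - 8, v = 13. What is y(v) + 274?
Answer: 565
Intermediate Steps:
y(C) = -8 + C² + 10*C
y(v) + 274 = (-8 + 13² + 10*13) + 274 = (-8 + 169 + 130) + 274 = 291 + 274 = 565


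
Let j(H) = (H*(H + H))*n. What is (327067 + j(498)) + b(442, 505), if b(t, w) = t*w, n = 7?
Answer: 4022333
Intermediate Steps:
j(H) = 14*H**2 (j(H) = (H*(H + H))*7 = (H*(2*H))*7 = (2*H**2)*7 = 14*H**2)
(327067 + j(498)) + b(442, 505) = (327067 + 14*498**2) + 442*505 = (327067 + 14*248004) + 223210 = (327067 + 3472056) + 223210 = 3799123 + 223210 = 4022333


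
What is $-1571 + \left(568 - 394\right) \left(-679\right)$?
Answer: $-119717$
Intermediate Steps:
$-1571 + \left(568 - 394\right) \left(-679\right) = -1571 + 174 \left(-679\right) = -1571 - 118146 = -119717$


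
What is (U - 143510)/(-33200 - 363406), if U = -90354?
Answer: 116932/198303 ≈ 0.58966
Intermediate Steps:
(U - 143510)/(-33200 - 363406) = (-90354 - 143510)/(-33200 - 363406) = -233864/(-396606) = -233864*(-1/396606) = 116932/198303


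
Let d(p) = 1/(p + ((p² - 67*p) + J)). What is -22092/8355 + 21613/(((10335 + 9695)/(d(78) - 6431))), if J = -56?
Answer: -68154856505959/9817904800 ≈ -6941.9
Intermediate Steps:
d(p) = 1/(-56 + p² - 66*p) (d(p) = 1/(p + ((p² - 67*p) - 56)) = 1/(p + (-56 + p² - 67*p)) = 1/(-56 + p² - 66*p))
-22092/8355 + 21613/(((10335 + 9695)/(d(78) - 6431))) = -22092/8355 + 21613/(((10335 + 9695)/(1/(-56 + 78² - 66*78) - 6431))) = -22092*1/8355 + 21613/((20030/(1/(-56 + 6084 - 5148) - 6431))) = -7364/2785 + 21613/((20030/(1/880 - 6431))) = -7364/2785 + 21613/((20030/(-5659279/880))) = -7364/2785 + 21613/((20030*(-880/5659279))) = -7364/2785 + 21613/(-17626400/5659279) = -7364/2785 + 21613*(-5659279/17626400) = -7364/2785 - 122313997027/17626400 = -68154856505959/9817904800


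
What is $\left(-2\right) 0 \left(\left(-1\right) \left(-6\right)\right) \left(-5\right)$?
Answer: $0$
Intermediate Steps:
$\left(-2\right) 0 \left(\left(-1\right) \left(-6\right)\right) \left(-5\right) = 0 \cdot 6 \left(-5\right) = 0 \left(-5\right) = 0$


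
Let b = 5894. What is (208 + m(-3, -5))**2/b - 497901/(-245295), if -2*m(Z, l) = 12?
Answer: 2157274279/240961455 ≈ 8.9528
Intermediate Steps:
m(Z, l) = -6 (m(Z, l) = -1/2*12 = -6)
(208 + m(-3, -5))**2/b - 497901/(-245295) = (208 - 6)**2/5894 - 497901/(-245295) = 202**2*(1/5894) - 497901*(-1/245295) = 40804*(1/5894) + 165967/81765 = 20402/2947 + 165967/81765 = 2157274279/240961455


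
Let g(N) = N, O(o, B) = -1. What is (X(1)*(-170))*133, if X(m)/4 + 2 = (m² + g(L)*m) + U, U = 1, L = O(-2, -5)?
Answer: 90440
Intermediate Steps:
L = -1
X(m) = -4 - 4*m + 4*m² (X(m) = -8 + 4*((m² - m) + 1) = -8 + 4*(1 + m² - m) = -8 + (4 - 4*m + 4*m²) = -4 - 4*m + 4*m²)
(X(1)*(-170))*133 = ((-4 - 4*1 + 4*1²)*(-170))*133 = ((-4 - 4 + 4*1)*(-170))*133 = ((-4 - 4 + 4)*(-170))*133 = -4*(-170)*133 = 680*133 = 90440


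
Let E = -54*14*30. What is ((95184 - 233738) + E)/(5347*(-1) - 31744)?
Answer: 161234/37091 ≈ 4.3470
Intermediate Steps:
E = -22680 (E = -756*30 = -22680)
((95184 - 233738) + E)/(5347*(-1) - 31744) = ((95184 - 233738) - 22680)/(5347*(-1) - 31744) = (-138554 - 22680)/(-5347 - 31744) = -161234/(-37091) = -161234*(-1/37091) = 161234/37091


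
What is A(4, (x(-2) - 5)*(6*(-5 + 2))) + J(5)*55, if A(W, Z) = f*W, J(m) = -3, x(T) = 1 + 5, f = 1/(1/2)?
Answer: -157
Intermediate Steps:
f = 2 (f = 1/(1*(½)) = 1/(½) = 2)
x(T) = 6
A(W, Z) = 2*W
A(4, (x(-2) - 5)*(6*(-5 + 2))) + J(5)*55 = 2*4 - 3*55 = 8 - 165 = -157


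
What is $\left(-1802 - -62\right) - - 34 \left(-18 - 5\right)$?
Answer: $-2522$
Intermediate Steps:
$\left(-1802 - -62\right) - - 34 \left(-18 - 5\right) = \left(-1802 + 62\right) - \left(-34\right) \left(-23\right) = -1740 - 782 = -2522$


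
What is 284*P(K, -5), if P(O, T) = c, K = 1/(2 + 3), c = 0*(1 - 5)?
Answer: 0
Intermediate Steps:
c = 0 (c = 0*(-4) = 0)
K = ⅕ (K = 1/5 = ⅕ ≈ 0.20000)
P(O, T) = 0
284*P(K, -5) = 284*0 = 0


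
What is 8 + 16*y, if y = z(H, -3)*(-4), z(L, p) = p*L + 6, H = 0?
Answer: -376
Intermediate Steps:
z(L, p) = 6 + L*p (z(L, p) = L*p + 6 = 6 + L*p)
y = -24 (y = (6 + 0*(-3))*(-4) = (6 + 0)*(-4) = 6*(-4) = -24)
8 + 16*y = 8 + 16*(-24) = 8 - 384 = -376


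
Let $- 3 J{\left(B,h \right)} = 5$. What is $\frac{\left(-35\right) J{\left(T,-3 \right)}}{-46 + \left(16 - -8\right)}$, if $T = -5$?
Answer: $- \frac{175}{66} \approx -2.6515$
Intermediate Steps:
$J{\left(B,h \right)} = - \frac{5}{3}$ ($J{\left(B,h \right)} = \left(- \frac{1}{3}\right) 5 = - \frac{5}{3}$)
$\frac{\left(-35\right) J{\left(T,-3 \right)}}{-46 + \left(16 - -8\right)} = \frac{\left(-35\right) \left(- \frac{5}{3}\right)}{-46 + \left(16 - -8\right)} = \frac{175}{3 \left(-46 + \left(16 + 8\right)\right)} = \frac{175}{3 \left(-46 + 24\right)} = \frac{175}{3 \left(-22\right)} = \frac{175}{3} \left(- \frac{1}{22}\right) = - \frac{175}{66}$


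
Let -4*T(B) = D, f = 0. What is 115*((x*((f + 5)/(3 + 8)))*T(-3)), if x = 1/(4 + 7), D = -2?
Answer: 575/242 ≈ 2.3760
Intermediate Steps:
T(B) = ½ (T(B) = -¼*(-2) = ½)
x = 1/11 ≈ 0.090909
115*((x*((f + 5)/(3 + 8)))*T(-3)) = 115*((((0 + 5)/(3 + 8))/11)*(½)) = 115*(((5/11)/11)*(½)) = 115*(((5*(1/11))/11)*(½)) = 115*(((1/11)*(5/11))*(½)) = 115*((5/121)*(½)) = 115*(5/242) = 575/242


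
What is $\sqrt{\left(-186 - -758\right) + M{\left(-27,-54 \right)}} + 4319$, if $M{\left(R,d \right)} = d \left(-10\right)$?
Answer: $4319 + 2 \sqrt{278} \approx 4352.3$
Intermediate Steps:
$M{\left(R,d \right)} = - 10 d$
$\sqrt{\left(-186 - -758\right) + M{\left(-27,-54 \right)}} + 4319 = \sqrt{\left(-186 - -758\right) - -540} + 4319 = \sqrt{\left(-186 + 758\right) + 540} + 4319 = \sqrt{572 + 540} + 4319 = \sqrt{1112} + 4319 = 2 \sqrt{278} + 4319 = 4319 + 2 \sqrt{278}$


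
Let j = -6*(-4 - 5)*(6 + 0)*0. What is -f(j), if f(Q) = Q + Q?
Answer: 0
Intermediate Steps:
j = 0 (j = -(-54)*6*0 = -6*(-54)*0 = 324*0 = 0)
f(Q) = 2*Q
-f(j) = -2*0 = -1*0 = 0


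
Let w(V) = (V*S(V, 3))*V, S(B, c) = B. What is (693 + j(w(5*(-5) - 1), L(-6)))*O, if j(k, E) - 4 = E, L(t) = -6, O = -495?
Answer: -342045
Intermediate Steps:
w(V) = V³ (w(V) = (V*V)*V = V²*V = V³)
j(k, E) = 4 + E
(693 + j(w(5*(-5) - 1), L(-6)))*O = (693 + (4 - 6))*(-495) = (693 - 2)*(-495) = 691*(-495) = -342045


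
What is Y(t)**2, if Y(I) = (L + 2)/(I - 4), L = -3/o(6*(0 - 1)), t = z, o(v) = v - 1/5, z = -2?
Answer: 5929/34596 ≈ 0.17138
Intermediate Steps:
o(v) = -1/5 + v (o(v) = v - 1*1/5 = v - 1/5 = -1/5 + v)
t = -2
L = 15/31 (L = -3/(-1/5 + 6*(0 - 1)) = -3/(-1/5 + 6*(-1)) = -3/(-1/5 - 6) = -3/(-31/5) = -3*(-5/31) = 15/31 ≈ 0.48387)
Y(I) = 77/(31*(-4 + I)) (Y(I) = (15/31 + 2)/(I - 4) = 77/(31*(-4 + I)))
Y(t)**2 = (77/(31*(-4 - 2)))**2 = ((77/31)/(-6))**2 = ((77/31)*(-1/6))**2 = (-77/186)**2 = 5929/34596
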